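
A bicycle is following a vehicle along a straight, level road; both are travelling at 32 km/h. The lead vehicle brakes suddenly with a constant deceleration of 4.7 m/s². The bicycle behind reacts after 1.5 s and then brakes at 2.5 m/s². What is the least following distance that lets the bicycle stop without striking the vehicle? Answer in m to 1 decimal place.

32 km/h ÷ 3.6 = 8.8889 m/s.
Leader travels v²/(2a_L) = 79.013 / 9.400 = 8.406 m before stopping.
Follower covers v·t_r = 8.8889 × 1.5 = 13.333 m while reacting, then v²/(2a_F) = 79.013 / 5.000 = 15.803 m while braking, for a total of 13.333 + 15.803 = 29.136 m.
Since a_F ≤ a_L and the follower starts braking later, the follower is never slower than the leader, so the closest approach is when both have stopped.
Minimum gap = 29.136 − 8.406 = 20.730 m.

Minimum gap ≈ 20.7 m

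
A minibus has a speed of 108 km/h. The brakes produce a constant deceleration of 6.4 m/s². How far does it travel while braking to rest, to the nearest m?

108 km/h ÷ 3.6 = 30.0000 m/s.
Braking distance = v²/(2a) = 30.0000² / (2 × 6.400) = 900.000 / 12.800 = 70.312 m.

Braking distance ≈ 70 m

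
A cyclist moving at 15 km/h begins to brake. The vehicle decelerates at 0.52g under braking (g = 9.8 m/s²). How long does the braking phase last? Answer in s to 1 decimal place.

15 km/h ÷ 3.6 = 4.1667 m/s.
a = 0.52 × 9.8 = 5.096 m/s².
Braking time = v/a = 4.1667 / 5.096 = 0.818 s.

Braking time ≈ 0.8 s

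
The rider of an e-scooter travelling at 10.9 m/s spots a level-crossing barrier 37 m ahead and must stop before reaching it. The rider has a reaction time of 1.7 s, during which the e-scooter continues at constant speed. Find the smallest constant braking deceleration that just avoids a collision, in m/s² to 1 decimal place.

Required deceleration ≈ 3.2 m/s²

Distance covered during reaction = 10.9000 × 1.7 = 18.530 m.
Distance available for braking: 37 − 18.530 = 18.470 m.
v² = 2a·d ⇒ a = v²/(2d) = 10.9000² / (2 × 18.470) = 118.810 / 36.940 = 3.2163 m/s².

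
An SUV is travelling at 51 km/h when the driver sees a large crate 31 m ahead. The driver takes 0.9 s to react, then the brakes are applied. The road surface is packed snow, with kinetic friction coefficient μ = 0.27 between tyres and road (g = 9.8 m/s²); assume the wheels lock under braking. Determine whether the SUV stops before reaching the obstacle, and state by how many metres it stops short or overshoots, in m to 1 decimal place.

No — it overshoots by 19.7 m

51 km/h ÷ 3.6 = 14.1667 m/s.
a = μg = 0.27 × 9.8 = 2.646 m/s².
Reaction distance = 14.1667 × 0.9 = 12.750 m.
Braking distance = v²/(2a) = 200.695 / 5.292 = 37.924 m.
Total stopping distance = 12.750 + 37.924 = 50.674 m, vs 31 m available — it cannot stop in time and overshoots by 50.674 − 31 = 19.674 m.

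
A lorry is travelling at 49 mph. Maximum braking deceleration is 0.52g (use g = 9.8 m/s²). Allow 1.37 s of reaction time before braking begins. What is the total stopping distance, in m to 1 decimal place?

Total stopping distance ≈ 77.1 m

49 mph × 0.44704 = 21.9050 m/s.
a = 0.52 × 9.8 = 5.096 m/s².
Reaction distance = v·t_r = 21.9050 × 1.37 = 30.010 m.
Braking distance = v²/(2a) = 21.9050² / (2 × 5.096) = 479.829 / 10.192 = 47.079 m.
Total = 30.010 + 47.079 = 77.089 m.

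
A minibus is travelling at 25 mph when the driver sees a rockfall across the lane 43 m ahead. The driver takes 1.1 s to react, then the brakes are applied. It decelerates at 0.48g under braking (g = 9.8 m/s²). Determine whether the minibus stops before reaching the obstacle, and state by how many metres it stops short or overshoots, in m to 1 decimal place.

25 mph × 0.44704 = 11.1760 m/s.
a = 0.48 × 9.8 = 4.704 m/s².
Reaction distance = 11.1760 × 1.1 = 12.294 m.
Braking distance = v²/(2a) = 124.903 / 9.408 = 13.276 m.
Total stopping distance = 12.294 + 13.276 = 25.570 m, vs 43 m available — it stops with 43 − 25.570 = 17.430 m to spare.

Yes — it stops 17.4 m short of the obstacle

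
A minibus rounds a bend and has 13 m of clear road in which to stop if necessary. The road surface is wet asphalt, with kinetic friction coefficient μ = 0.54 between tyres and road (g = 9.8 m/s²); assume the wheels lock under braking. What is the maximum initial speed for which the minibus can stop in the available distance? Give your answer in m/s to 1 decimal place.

Maximum speed ≈ 11.7 m/s

a = μg = 0.54 × 9.8 = 5.292 m/s².
v²/(2a) = d ⇒ v = √(2 × 5.292 × 13) = √137.59 = 11.7299 m/s.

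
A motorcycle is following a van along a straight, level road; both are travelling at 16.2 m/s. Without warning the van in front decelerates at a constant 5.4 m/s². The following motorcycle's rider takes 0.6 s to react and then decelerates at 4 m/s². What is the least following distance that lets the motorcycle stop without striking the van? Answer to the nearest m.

Leader travels v²/(2a_L) = 262.440 / 10.800 = 24.300 m before stopping.
Follower covers v·t_r = 16.2000 × 0.6 = 9.720 m while reacting, then v²/(2a_F) = 262.440 / 8.000 = 32.805 m while braking, for a total of 9.720 + 32.805 = 42.525 m.
Since a_F ≤ a_L and the follower starts braking later, the follower is never slower than the leader, so the closest approach is when both have stopped.
Minimum gap = 42.525 − 24.300 = 18.225 m.

Minimum gap ≈ 18 m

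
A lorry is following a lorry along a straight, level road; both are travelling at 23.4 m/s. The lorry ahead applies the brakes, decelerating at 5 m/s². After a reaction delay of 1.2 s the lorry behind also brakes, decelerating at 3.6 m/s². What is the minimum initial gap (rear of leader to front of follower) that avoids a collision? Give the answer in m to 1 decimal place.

Leader travels v²/(2a_L) = 547.560 / 10.000 = 54.756 m before stopping.
Follower covers v·t_r = 23.4000 × 1.2 = 28.080 m while reacting, then v²/(2a_F) = 547.560 / 7.200 = 76.050 m while braking, for a total of 28.080 + 76.050 = 104.130 m.
Since a_F ≤ a_L and the follower starts braking later, the follower is never slower than the leader, so the closest approach is when both have stopped.
Minimum gap = 104.130 − 54.756 = 49.374 m.

Minimum gap ≈ 49.4 m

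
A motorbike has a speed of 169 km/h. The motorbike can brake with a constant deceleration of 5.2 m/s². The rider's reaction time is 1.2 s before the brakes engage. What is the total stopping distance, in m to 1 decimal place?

169 km/h ÷ 3.6 = 46.9444 m/s.
Reaction distance = v·t_r = 46.9444 × 1.2 = 56.333 m.
Braking distance = v²/(2a) = 46.9444² / (2 × 5.200) = 2203.777 / 10.400 = 211.902 m.
Total = 56.333 + 211.902 = 268.235 m.

Total stopping distance ≈ 268.2 m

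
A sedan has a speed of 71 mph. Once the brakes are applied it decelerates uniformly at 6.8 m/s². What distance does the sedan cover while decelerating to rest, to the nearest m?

71 mph × 0.44704 = 31.7398 m/s.
Braking distance = v²/(2a) = 31.7398² / (2 × 6.800) = 1007.415 / 13.600 = 74.075 m.

Braking distance ≈ 74 m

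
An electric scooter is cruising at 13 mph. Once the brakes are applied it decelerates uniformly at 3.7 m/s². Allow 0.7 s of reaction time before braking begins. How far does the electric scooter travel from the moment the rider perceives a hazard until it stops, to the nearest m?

Total stopping distance ≈ 9 m

13 mph × 0.44704 = 5.8115 m/s.
Reaction distance = v·t_r = 5.8115 × 0.7 = 4.068 m.
Braking distance = v²/(2a) = 5.8115² / (2 × 3.700) = 33.774 / 7.400 = 4.564 m.
Total = 4.068 + 4.564 = 8.632 m.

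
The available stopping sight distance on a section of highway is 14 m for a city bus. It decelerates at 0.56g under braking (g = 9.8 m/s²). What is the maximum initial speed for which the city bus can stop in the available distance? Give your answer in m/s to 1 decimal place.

a = 0.56 × 9.8 = 5.488 m/s².
v²/(2a) = d ⇒ v = √(2 × 5.488 × 14) = √153.66 = 12.3960 m/s.

Maximum speed ≈ 12.4 m/s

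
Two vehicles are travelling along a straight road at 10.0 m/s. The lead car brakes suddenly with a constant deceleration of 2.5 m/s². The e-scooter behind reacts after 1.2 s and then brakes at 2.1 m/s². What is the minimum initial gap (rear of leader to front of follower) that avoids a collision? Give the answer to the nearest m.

Leader travels v²/(2a_L) = 100.000 / 5.000 = 20.000 m before stopping.
Follower covers v·t_r = 10.0000 × 1.2 = 12.000 m while reacting, then v²/(2a_F) = 100.000 / 4.200 = 23.810 m while braking, for a total of 12.000 + 23.810 = 35.810 m.
Since a_F ≤ a_L and the follower starts braking later, the follower is never slower than the leader, so the closest approach is when both have stopped.
Minimum gap = 35.810 − 20.000 = 15.810 m.

Minimum gap ≈ 16 m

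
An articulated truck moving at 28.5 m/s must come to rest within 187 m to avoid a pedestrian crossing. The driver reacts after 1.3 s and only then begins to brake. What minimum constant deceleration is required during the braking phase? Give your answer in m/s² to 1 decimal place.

Distance covered during reaction = 28.5000 × 1.3 = 37.050 m.
Distance available for braking: 187 − 37.050 = 149.950 m.
v² = 2a·d ⇒ a = v²/(2d) = 28.5000² / (2 × 149.950) = 812.250 / 299.900 = 2.7084 m/s².

Required deceleration ≈ 2.7 m/s²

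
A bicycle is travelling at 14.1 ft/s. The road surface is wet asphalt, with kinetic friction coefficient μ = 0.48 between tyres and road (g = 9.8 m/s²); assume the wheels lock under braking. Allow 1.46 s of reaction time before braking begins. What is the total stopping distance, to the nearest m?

14.1 ft/s × 0.3048 = 4.2977 m/s.
a = μg = 0.48 × 9.8 = 4.704 m/s².
Reaction distance = v·t_r = 4.2977 × 1.46 = 6.275 m.
Braking distance = v²/(2a) = 4.2977² / (2 × 4.704) = 18.470 / 9.408 = 1.963 m.
Total = 6.275 + 1.963 = 8.238 m.

Total stopping distance ≈ 8 m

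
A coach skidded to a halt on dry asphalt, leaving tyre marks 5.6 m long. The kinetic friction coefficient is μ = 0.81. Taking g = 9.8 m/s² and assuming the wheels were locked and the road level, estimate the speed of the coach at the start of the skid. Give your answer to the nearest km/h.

Deceleration a = μg = 0.81 × 9.8 = 7.938 m/s².
v = √(2a·d) = √(2 × 7.938 × 5.6) = √88.906 = 9.4290 m/s.
= 9.4290 × 3.6 = 33.944 km/h.

Initial speed ≈ 34 km/h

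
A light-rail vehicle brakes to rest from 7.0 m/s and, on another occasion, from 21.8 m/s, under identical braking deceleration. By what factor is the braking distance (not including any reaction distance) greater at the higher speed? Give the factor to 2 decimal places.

Factor ≈ 9.70

Braking distance d = v²/(2a), so with a fixed, d ∝ v².
Factor = (21.8/7.0)² = 3.1143² = 9.6989.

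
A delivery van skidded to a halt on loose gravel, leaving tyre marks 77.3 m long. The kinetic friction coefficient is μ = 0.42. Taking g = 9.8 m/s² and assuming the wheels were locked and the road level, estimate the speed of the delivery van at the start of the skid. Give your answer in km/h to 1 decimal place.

Initial speed ≈ 90.8 km/h

Deceleration a = μg = 0.42 × 9.8 = 4.116 m/s².
v = √(2a·d) = √(2 × 4.116 × 77.3) = √636.334 = 25.2257 m/s.
= 25.2257 × 3.6 = 90.813 km/h.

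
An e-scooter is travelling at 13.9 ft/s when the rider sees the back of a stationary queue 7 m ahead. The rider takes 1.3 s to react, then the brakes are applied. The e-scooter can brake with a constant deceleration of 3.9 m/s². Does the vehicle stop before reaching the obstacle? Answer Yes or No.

13.9 ft/s × 0.3048 = 4.2367 m/s.
Reaction distance = 4.2367 × 1.3 = 5.508 m.
Braking distance = v²/(2a) = 17.950 / 7.800 = 2.301 m.
Total stopping distance = 5.508 + 2.301 = 7.809 m, vs 7 m available — it cannot stop in time and overshoots by 7.809 − 7 = 0.809 m.

No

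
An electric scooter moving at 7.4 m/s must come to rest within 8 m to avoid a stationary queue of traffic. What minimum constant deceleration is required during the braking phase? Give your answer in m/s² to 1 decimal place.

Required deceleration ≈ 3.4 m/s²

v² = 2a·d ⇒ a = v²/(2d) = 7.4000² / (2 × 8.000) = 54.760 / 16.000 = 3.4225 m/s².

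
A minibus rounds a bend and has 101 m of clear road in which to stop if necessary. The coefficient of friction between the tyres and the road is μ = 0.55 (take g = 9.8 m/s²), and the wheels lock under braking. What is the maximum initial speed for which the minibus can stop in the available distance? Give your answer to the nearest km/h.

a = μg = 0.55 × 9.8 = 5.390 m/s².
v²/(2a) = d ⇒ v = √(2 × 5.390 × 101) = √1088.78 = 32.9967 m/s.
32.9967 m/s × 3.6 = 118.788 km/h.

Maximum speed ≈ 119 km/h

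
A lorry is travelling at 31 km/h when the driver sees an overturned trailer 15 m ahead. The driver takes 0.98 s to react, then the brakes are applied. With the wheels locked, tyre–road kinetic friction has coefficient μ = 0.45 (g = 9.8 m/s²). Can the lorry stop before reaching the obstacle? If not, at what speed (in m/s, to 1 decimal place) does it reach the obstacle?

No — it strikes the obstacle at 4.0 m/s

31 km/h ÷ 3.6 = 8.6111 m/s.
a = μg = 0.45 × 9.8 = 4.410 m/s².
Reaction distance = 8.6111 × 0.98 = 8.439 m.
Braking distance needed to stop: v²/(2a) = 74.151 / 8.820 = 8.407 m, so total needed = 8.439 + 8.407 = 16.846 m > 15 m — it cannot stop.
Distance remaining when braking begins: 15 − 8.439 = 6.561 m.
v² = v₀² − 2a·d = 74.151 − 2 × 4.410 × 6.561 = 16.283 m²/s².
v = √16.283 = 4.035 m/s.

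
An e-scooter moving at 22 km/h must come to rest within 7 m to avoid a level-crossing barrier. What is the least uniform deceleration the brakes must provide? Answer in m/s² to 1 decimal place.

Required deceleration ≈ 2.7 m/s²

22 km/h ÷ 3.6 = 6.1111 m/s.
v² = 2a·d ⇒ a = v²/(2d) = 6.1111² / (2 × 7.000) = 37.346 / 14.000 = 2.6676 m/s².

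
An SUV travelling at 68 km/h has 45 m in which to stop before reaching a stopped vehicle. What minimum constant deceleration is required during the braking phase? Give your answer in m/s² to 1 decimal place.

68 km/h ÷ 3.6 = 18.8889 m/s.
v² = 2a·d ⇒ a = v²/(2d) = 18.8889² / (2 × 45.000) = 356.791 / 90.000 = 3.9643 m/s².

Required deceleration ≈ 4.0 m/s²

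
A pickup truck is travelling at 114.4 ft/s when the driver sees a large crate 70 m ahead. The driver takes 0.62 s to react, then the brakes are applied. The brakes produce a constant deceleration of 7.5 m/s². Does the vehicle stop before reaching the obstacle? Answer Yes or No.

114.4 ft/s × 0.3048 = 34.8691 m/s.
Reaction distance = 34.8691 × 0.62 = 21.619 m.
Braking distance = v²/(2a) = 1215.854 / 15.000 = 81.057 m.
Total stopping distance = 21.619 + 81.057 = 102.676 m, vs 70 m available — it cannot stop in time and overshoots by 102.676 − 70 = 32.676 m.

No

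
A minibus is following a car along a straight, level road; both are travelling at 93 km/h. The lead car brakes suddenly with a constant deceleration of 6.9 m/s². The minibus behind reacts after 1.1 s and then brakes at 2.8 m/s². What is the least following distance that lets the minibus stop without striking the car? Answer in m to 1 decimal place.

Minimum gap ≈ 99.2 m

93 km/h ÷ 3.6 = 25.8333 m/s.
Leader travels v²/(2a_L) = 667.359 / 13.800 = 48.359 m before stopping.
Follower covers v·t_r = 25.8333 × 1.1 = 28.417 m while reacting, then v²/(2a_F) = 667.359 / 5.600 = 119.171 m while braking, for a total of 28.417 + 119.171 = 147.588 m.
Since a_F ≤ a_L and the follower starts braking later, the follower is never slower than the leader, so the closest approach is when both have stopped.
Minimum gap = 147.588 − 48.359 = 99.229 m.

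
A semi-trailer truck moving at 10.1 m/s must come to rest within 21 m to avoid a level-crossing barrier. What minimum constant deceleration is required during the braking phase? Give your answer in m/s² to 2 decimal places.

v² = 2a·d ⇒ a = v²/(2d) = 10.1000² / (2 × 21.000) = 102.010 / 42.000 = 2.4288 m/s².

Required deceleration ≈ 2.43 m/s²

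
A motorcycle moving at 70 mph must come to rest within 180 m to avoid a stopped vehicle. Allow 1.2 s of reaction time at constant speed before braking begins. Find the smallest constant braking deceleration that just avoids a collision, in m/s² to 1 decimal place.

70 mph × 0.44704 = 31.2928 m/s.
Distance covered during reaction = 31.2928 × 1.2 = 37.551 m.
Distance available for braking: 180 − 37.551 = 142.449 m.
v² = 2a·d ⇒ a = v²/(2d) = 31.2928² / (2 × 142.449) = 979.239 / 284.898 = 3.4372 m/s².

Required deceleration ≈ 3.4 m/s²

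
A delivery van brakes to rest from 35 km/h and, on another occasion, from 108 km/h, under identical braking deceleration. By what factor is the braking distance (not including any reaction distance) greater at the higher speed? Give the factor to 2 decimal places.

Braking distance d = v²/(2a), so with a fixed, d ∝ v².
Factor = (108/35)² = 3.0857² = 9.5215.

Factor ≈ 9.52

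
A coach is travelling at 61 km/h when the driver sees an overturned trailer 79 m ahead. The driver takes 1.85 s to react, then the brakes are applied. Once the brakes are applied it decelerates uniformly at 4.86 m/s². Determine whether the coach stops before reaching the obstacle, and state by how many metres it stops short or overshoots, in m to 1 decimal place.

Yes — it stops 18.1 m short of the obstacle

61 km/h ÷ 3.6 = 16.9444 m/s.
Reaction distance = 16.9444 × 1.85 = 31.347 m.
Braking distance = v²/(2a) = 287.113 / 9.720 = 29.538 m.
Total stopping distance = 31.347 + 29.538 = 60.885 m, vs 79 m available — it stops with 79 − 60.885 = 18.115 m to spare.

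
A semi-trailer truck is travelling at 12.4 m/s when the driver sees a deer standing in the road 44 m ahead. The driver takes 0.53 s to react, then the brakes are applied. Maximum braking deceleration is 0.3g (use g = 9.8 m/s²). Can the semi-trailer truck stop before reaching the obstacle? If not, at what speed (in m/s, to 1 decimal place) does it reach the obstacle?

a = 0.3 × 9.8 = 2.940 m/s².
Reaction distance = 12.4000 × 0.53 = 6.572 m.
Braking distance = v²/(2a) = 153.760 / 5.880 = 26.150 m.
Total stopping distance = 6.572 + 26.150 = 32.722 m, vs 44 m available — it stops with 44 − 32.722 = 11.278 m to spare.

Yes — it stops about 11.3 m short of the obstacle, so it never reaches it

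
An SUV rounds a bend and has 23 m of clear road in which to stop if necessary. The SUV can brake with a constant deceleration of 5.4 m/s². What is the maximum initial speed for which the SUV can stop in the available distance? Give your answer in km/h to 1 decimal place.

Maximum speed ≈ 56.7 km/h

v²/(2a) = d ⇒ v = √(2 × 5.400 × 23) = √248.40 = 15.7607 m/s.
15.7607 m/s × 3.6 = 56.739 km/h.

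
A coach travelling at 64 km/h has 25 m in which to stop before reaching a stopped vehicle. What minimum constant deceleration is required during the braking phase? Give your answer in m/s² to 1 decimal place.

64 km/h ÷ 3.6 = 17.7778 m/s.
v² = 2a·d ⇒ a = v²/(2d) = 17.7778² / (2 × 25.000) = 316.050 / 50.000 = 6.3210 m/s².

Required deceleration ≈ 6.3 m/s²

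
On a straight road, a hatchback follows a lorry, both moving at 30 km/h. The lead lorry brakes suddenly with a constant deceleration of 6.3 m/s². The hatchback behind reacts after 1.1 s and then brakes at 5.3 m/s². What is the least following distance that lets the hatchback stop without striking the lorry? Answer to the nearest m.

Minimum gap ≈ 10 m

30 km/h ÷ 3.6 = 8.3333 m/s.
Leader travels v²/(2a_L) = 69.444 / 12.600 = 5.511 m before stopping.
Follower covers v·t_r = 8.3333 × 1.1 = 9.167 m while reacting, then v²/(2a_F) = 69.444 / 10.600 = 6.551 m while braking, for a total of 9.167 + 6.551 = 15.718 m.
Since a_F ≤ a_L and the follower starts braking later, the follower is never slower than the leader, so the closest approach is when both have stopped.
Minimum gap = 15.718 − 5.511 = 10.207 m.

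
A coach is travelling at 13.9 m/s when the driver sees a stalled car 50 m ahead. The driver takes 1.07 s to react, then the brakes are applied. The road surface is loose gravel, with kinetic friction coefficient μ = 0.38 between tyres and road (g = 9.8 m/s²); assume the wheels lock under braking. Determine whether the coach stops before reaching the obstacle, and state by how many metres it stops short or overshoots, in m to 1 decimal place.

a = μg = 0.38 × 9.8 = 3.724 m/s².
Reaction distance = 13.9000 × 1.07 = 14.873 m.
Braking distance = v²/(2a) = 193.210 / 7.448 = 25.941 m.
Total stopping distance = 14.873 + 25.941 = 40.814 m, vs 50 m available — it stops with 50 − 40.814 = 9.186 m to spare.

Yes — it stops 9.2 m short of the obstacle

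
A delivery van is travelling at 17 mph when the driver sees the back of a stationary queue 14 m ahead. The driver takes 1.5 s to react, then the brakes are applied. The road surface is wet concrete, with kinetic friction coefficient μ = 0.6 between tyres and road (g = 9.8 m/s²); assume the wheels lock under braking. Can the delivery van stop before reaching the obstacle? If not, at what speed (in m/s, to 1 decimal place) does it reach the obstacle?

17 mph × 0.44704 = 7.5997 m/s.
a = μg = 0.6 × 9.8 = 5.880 m/s².
Reaction distance = 7.5997 × 1.5 = 11.400 m.
Braking distance needed to stop: v²/(2a) = 57.755 / 11.760 = 4.911 m, so total needed = 11.400 + 4.911 = 16.311 m > 14 m — it cannot stop.
Distance remaining when braking begins: 14 − 11.400 = 2.600 m.
v² = v₀² − 2a·d = 57.755 − 2 × 5.880 × 2.600 = 27.179 m²/s².
v = √27.179 = 5.213 m/s.

No — it strikes the obstacle at 5.2 m/s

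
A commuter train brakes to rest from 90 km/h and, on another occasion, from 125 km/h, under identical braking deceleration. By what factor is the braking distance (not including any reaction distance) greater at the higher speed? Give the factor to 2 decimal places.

Braking distance d = v²/(2a), so with a fixed, d ∝ v².
Factor = (125/90)² = 1.3889² = 1.9290.

Factor ≈ 1.93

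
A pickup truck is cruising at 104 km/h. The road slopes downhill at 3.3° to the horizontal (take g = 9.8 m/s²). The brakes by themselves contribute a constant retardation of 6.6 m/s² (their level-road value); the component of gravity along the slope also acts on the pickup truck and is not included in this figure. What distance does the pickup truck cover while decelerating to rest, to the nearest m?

104 km/h ÷ 3.6 = 28.8889 m/s.
Gravity along the downhill slope reduces the braking deceleration: a_eff = 6.600 − 9.8·sin 3.3° = 6.600 − 0.564 = 6.036 m/s².
Braking distance = v²/(2a) = 28.8889² / (2 × 6.036) = 834.569 / 12.072 = 69.133 m.

Braking distance ≈ 69 m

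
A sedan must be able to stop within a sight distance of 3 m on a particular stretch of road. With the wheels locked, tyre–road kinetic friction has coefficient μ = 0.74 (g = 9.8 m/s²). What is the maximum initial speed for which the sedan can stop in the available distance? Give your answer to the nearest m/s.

Maximum speed ≈ 7 m/s

a = μg = 0.74 × 9.8 = 7.252 m/s².
v²/(2a) = d ⇒ v = √(2 × 7.252 × 3) = √43.51 = 6.5962 m/s.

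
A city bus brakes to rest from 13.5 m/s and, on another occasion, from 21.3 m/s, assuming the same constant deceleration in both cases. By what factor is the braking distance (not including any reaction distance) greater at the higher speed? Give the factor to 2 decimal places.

Braking distance d = v²/(2a), so with a fixed, d ∝ v².
Factor = (21.3/13.5)² = 1.5778² = 2.4895.

Factor ≈ 2.49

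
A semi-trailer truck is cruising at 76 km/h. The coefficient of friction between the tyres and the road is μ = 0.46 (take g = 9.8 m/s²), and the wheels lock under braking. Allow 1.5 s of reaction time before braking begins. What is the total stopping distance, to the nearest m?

Total stopping distance ≈ 81 m

76 km/h ÷ 3.6 = 21.1111 m/s.
a = μg = 0.46 × 9.8 = 4.508 m/s².
Reaction distance = v·t_r = 21.1111 × 1.5 = 31.667 m.
Braking distance = v²/(2a) = 21.1111² / (2 × 4.508) = 445.679 / 9.016 = 49.432 m.
Total = 31.667 + 49.432 = 81.099 m.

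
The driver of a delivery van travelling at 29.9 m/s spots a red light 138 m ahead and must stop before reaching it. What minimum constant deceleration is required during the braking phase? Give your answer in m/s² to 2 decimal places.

v² = 2a·d ⇒ a = v²/(2d) = 29.9000² / (2 × 138.000) = 894.010 / 276.000 = 3.2392 m/s².

Required deceleration ≈ 3.24 m/s²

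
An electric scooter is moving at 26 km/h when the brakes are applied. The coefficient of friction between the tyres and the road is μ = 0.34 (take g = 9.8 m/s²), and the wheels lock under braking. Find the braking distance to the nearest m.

Braking distance ≈ 8 m

26 km/h ÷ 3.6 = 7.2222 m/s.
a = μg = 0.34 × 9.8 = 3.332 m/s².
Braking distance = v²/(2a) = 7.2222² / (2 × 3.332) = 52.160 / 6.664 = 7.827 m.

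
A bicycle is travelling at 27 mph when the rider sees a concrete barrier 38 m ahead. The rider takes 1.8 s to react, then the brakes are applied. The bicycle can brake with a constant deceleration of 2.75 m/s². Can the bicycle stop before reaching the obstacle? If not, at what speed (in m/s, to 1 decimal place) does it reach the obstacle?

No — it strikes the obstacle at 7.5 m/s

27 mph × 0.44704 = 12.0701 m/s.
Reaction distance = 12.0701 × 1.8 = 21.726 m.
Braking distance needed to stop: v²/(2a) = 145.687 / 5.500 = 26.489 m, so total needed = 21.726 + 26.489 = 48.215 m > 38 m — it cannot stop.
Distance remaining when braking begins: 38 − 21.726 = 16.274 m.
v² = v₀² − 2a·d = 145.687 − 2 × 2.750 × 16.274 = 56.180 m²/s².
v = √56.180 = 7.495 m/s.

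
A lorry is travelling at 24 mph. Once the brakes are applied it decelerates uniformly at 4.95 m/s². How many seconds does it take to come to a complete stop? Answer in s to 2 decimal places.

Braking time ≈ 2.17 s

24 mph × 0.44704 = 10.7290 m/s.
Braking time = v/a = 10.7290 / 4.950 = 2.167 s.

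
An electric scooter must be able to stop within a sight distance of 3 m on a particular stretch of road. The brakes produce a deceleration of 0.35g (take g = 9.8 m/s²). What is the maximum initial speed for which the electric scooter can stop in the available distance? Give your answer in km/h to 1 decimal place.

Maximum speed ≈ 16.3 km/h

a = 0.35 × 9.8 = 3.430 m/s².
v²/(2a) = d ⇒ v = √(2 × 3.430 × 3) = √20.58 = 4.5365 m/s.
4.5365 m/s × 3.6 = 16.331 km/h.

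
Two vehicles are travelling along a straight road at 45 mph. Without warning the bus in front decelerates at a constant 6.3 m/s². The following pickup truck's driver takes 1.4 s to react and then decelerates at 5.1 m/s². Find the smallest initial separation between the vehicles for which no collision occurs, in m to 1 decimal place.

Minimum gap ≈ 35.7 m

45 mph × 0.44704 = 20.1168 m/s.
Leader travels v²/(2a_L) = 404.686 / 12.600 = 32.118 m before stopping.
Follower covers v·t_r = 20.1168 × 1.4 = 28.164 m while reacting, then v²/(2a_F) = 404.686 / 10.200 = 39.675 m while braking, for a total of 28.164 + 39.675 = 67.839 m.
Since a_F ≤ a_L and the follower starts braking later, the follower is never slower than the leader, so the closest approach is when both have stopped.
Minimum gap = 67.839 − 32.118 = 35.721 m.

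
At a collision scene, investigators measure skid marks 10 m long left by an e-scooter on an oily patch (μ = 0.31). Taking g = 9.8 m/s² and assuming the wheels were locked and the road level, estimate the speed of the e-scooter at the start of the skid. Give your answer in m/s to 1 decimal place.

Initial speed ≈ 7.8 m/s

Deceleration a = μg = 0.31 × 9.8 = 3.038 m/s².
v = √(2a·d) = √(2 × 3.038 × 10) = √60.760 = 7.7949 m/s.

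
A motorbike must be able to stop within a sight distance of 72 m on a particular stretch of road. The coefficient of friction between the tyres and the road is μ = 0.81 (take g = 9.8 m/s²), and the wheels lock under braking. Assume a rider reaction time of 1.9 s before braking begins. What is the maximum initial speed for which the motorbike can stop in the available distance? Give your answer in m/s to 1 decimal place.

Maximum speed ≈ 21.9 m/s

a = μg = 0.81 × 9.8 = 7.938 m/s².
Stopping distance: v·t_r + v²/(2a) = 72 with t_r = 1.9 s and a = 7.938 m/s².
So v² + 30.164 v − 1143.07 = 0.
Positive root: v = −a·t_r + √((a·t_r)² + 2a·d) = −15.082 + √(227.467 + 1143.07) = 21.9388 m/s.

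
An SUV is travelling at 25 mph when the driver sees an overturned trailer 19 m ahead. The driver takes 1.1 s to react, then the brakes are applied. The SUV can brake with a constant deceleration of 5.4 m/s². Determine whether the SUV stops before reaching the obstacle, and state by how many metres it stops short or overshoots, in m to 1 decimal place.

25 mph × 0.44704 = 11.1760 m/s.
Reaction distance = 11.1760 × 1.1 = 12.294 m.
Braking distance = v²/(2a) = 124.903 / 10.800 = 11.565 m.
Total stopping distance = 12.294 + 11.565 = 23.859 m, vs 19 m available — it cannot stop in time and overshoots by 23.859 − 19 = 4.859 m.

No — it overshoots by 4.9 m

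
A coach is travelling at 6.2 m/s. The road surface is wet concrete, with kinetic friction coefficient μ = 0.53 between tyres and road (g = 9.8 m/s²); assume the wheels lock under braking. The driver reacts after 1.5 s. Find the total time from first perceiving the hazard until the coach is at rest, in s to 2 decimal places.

Total time ≈ 2.69 s

a = μg = 0.53 × 9.8 = 5.194 m/s².
Braking time = v/a = 6.2000 / 5.194 = 1.194 s.
Total = 1.5 + 1.194 = 2.694 s.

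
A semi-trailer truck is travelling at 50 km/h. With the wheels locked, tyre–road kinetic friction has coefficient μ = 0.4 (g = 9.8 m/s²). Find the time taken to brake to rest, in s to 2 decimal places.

50 km/h ÷ 3.6 = 13.8889 m/s.
a = μg = 0.4 × 9.8 = 3.920 m/s².
Braking time = v/a = 13.8889 / 3.920 = 3.543 s.

Braking time ≈ 3.54 s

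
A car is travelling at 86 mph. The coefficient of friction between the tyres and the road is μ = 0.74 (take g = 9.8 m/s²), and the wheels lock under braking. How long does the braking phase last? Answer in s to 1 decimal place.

Braking time ≈ 5.3 s

86 mph × 0.44704 = 38.4454 m/s.
a = μg = 0.74 × 9.8 = 7.252 m/s².
Braking time = v/a = 38.4454 / 7.252 = 5.301 s.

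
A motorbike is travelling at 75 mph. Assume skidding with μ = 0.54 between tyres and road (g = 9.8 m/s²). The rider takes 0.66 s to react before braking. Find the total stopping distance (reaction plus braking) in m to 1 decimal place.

Total stopping distance ≈ 128.3 m

75 mph × 0.44704 = 33.5280 m/s.
a = μg = 0.54 × 9.8 = 5.292 m/s².
Reaction distance = v·t_r = 33.5280 × 0.66 = 22.128 m.
Braking distance = v²/(2a) = 33.5280² / (2 × 5.292) = 1124.127 / 10.584 = 106.210 m.
Total = 22.128 + 106.210 = 128.338 m.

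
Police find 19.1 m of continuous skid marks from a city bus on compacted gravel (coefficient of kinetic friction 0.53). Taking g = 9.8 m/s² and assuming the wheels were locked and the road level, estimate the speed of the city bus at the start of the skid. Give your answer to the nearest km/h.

Initial speed ≈ 51 km/h

Deceleration a = μg = 0.53 × 9.8 = 5.194 m/s².
v = √(2a·d) = √(2 × 5.194 × 19.1) = √198.411 = 14.0858 m/s.
= 14.0858 × 3.6 = 50.709 km/h.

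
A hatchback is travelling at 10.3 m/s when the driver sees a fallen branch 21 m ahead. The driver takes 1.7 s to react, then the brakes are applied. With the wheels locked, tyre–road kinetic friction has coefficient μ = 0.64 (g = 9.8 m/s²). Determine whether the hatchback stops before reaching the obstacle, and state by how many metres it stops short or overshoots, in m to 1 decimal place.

No — it overshoots by 5.0 m

a = μg = 0.64 × 9.8 = 6.272 m/s².
Reaction distance = 10.3000 × 1.7 = 17.510 m.
Braking distance = v²/(2a) = 106.090 / 12.544 = 8.457 m.
Total stopping distance = 17.510 + 8.457 = 25.967 m, vs 21 m available — it cannot stop in time and overshoots by 25.967 − 21 = 4.967 m.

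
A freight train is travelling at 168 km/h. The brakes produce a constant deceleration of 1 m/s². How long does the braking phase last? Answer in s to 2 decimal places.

168 km/h ÷ 3.6 = 46.6667 m/s.
Braking time = v/a = 46.6667 / 1.000 = 46.667 s.

Braking time ≈ 46.67 s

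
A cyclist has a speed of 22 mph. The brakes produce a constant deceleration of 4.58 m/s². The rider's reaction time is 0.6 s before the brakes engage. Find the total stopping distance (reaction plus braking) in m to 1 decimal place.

22 mph × 0.44704 = 9.8349 m/s.
Reaction distance = v·t_r = 9.8349 × 0.6 = 5.901 m.
Braking distance = v²/(2a) = 9.8349² / (2 × 4.580) = 96.725 / 9.160 = 10.559 m.
Total = 5.901 + 10.559 = 16.460 m.

Total stopping distance ≈ 16.5 m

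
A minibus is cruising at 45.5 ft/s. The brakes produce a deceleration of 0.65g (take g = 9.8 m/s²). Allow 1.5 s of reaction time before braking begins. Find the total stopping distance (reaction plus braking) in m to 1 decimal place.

45.5 ft/s × 0.3048 = 13.8684 m/s.
a = 0.65 × 9.8 = 6.370 m/s².
Reaction distance = v·t_r = 13.8684 × 1.5 = 20.803 m.
Braking distance = v²/(2a) = 13.8684² / (2 × 6.370) = 192.333 / 12.740 = 15.097 m.
Total = 20.803 + 15.097 = 35.900 m.

Total stopping distance ≈ 35.9 m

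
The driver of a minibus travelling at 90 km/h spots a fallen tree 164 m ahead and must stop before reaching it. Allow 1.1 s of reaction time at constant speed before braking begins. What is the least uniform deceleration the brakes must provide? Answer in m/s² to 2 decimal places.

90 km/h ÷ 3.6 = 25.0000 m/s.
Distance covered during reaction = 25.0000 × 1.1 = 27.500 m.
Distance available for braking: 164 − 27.500 = 136.500 m.
v² = 2a·d ⇒ a = v²/(2d) = 25.0000² / (2 × 136.500) = 625.000 / 273.000 = 2.2894 m/s².

Required deceleration ≈ 2.29 m/s²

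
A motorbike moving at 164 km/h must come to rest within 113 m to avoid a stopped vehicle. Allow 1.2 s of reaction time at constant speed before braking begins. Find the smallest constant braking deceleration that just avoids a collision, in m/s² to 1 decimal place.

Required deceleration ≈ 17.8 m/s²

164 km/h ÷ 3.6 = 45.5556 m/s.
Distance covered during reaction = 45.5556 × 1.2 = 54.667 m.
Distance available for braking: 113 − 54.667 = 58.333 m.
v² = 2a·d ⇒ a = v²/(2d) = 45.5556² / (2 × 58.333) = 2075.313 / 116.666 = 17.7885 m/s².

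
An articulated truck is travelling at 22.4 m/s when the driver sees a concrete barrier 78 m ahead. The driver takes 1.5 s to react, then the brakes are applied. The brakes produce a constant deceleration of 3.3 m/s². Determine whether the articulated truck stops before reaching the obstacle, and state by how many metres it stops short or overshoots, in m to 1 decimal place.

Reaction distance = 22.4000 × 1.5 = 33.600 m.
Braking distance = v²/(2a) = 501.760 / 6.600 = 76.024 m.
Total stopping distance = 33.600 + 76.024 = 109.624 m, vs 78 m available — it cannot stop in time and overshoots by 109.624 − 78 = 31.624 m.

No — it overshoots by 31.6 m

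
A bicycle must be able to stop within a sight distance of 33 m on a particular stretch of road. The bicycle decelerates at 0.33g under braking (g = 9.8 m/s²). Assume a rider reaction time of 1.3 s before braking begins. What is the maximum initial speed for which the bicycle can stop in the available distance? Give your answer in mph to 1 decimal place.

Maximum speed ≈ 24.6 mph

a = 0.33 × 9.8 = 3.234 m/s².
Stopping distance: v·t_r + v²/(2a) = 33 with t_r = 1.3 s and a = 3.234 m/s².
So v² + 8.408 v − 213.44 = 0.
Positive root: v = −a·t_r + √((a·t_r)² + 2a·d) = −4.204 + √(17.674 + 213.44) = 10.9984 m/s.
10.9984 m/s ÷ 0.44704 = 24.603 mph.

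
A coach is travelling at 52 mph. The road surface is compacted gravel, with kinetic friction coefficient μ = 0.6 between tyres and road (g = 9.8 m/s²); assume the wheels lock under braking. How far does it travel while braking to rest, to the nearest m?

Braking distance ≈ 46 m

52 mph × 0.44704 = 23.2461 m/s.
a = μg = 0.6 × 9.8 = 5.880 m/s².
Braking distance = v²/(2a) = 23.2461² / (2 × 5.880) = 540.381 / 11.760 = 45.951 m.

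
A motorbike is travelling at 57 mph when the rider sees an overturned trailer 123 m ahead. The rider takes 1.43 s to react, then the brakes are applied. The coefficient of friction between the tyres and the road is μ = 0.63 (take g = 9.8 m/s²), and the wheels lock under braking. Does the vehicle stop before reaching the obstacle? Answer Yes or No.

Yes

57 mph × 0.44704 = 25.4813 m/s.
a = μg = 0.63 × 9.8 = 6.174 m/s².
Reaction distance = 25.4813 × 1.43 = 36.438 m.
Braking distance = v²/(2a) = 649.297 / 12.348 = 52.583 m.
Total stopping distance = 36.438 + 52.583 = 89.021 m, vs 123 m available — it stops with 123 − 89.021 = 33.979 m to spare.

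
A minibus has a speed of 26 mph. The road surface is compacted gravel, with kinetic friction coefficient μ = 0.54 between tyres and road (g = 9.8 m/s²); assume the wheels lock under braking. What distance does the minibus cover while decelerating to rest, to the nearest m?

Braking distance ≈ 13 m

26 mph × 0.44704 = 11.6230 m/s.
a = μg = 0.54 × 9.8 = 5.292 m/s².
Braking distance = v²/(2a) = 11.6230² / (2 × 5.292) = 135.094 / 10.584 = 12.764 m.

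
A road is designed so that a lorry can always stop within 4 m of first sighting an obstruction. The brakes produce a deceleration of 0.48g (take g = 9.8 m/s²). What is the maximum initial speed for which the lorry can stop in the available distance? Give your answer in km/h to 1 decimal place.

a = 0.48 × 9.8 = 4.704 m/s².
v²/(2a) = d ⇒ v = √(2 × 4.704 × 4) = √37.63 = 6.1343 m/s.
6.1343 m/s × 3.6 = 22.083 km/h.

Maximum speed ≈ 22.1 km/h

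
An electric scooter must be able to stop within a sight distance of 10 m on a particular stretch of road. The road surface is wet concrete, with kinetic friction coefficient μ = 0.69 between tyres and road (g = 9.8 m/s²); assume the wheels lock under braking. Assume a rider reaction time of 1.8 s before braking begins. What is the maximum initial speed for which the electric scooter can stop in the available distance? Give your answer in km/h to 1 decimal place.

a = μg = 0.69 × 9.8 = 6.762 m/s².
Stopping distance: v·t_r + v²/(2a) = 10 with t_r = 1.8 s and a = 6.762 m/s².
So v² + 24.343 v − 135.24 = 0.
Positive root: v = −a·t_r + √((a·t_r)² + 2a·d) = −12.172 + √(148.158 + 135.24) = 4.6624 m/s.
4.6624 m/s × 3.6 = 16.785 km/h.

Maximum speed ≈ 16.8 km/h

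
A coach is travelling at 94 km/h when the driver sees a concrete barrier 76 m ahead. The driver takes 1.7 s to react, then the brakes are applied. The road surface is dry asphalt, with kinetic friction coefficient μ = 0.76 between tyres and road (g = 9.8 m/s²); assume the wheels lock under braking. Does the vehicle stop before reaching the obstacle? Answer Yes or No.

94 km/h ÷ 3.6 = 26.1111 m/s.
a = μg = 0.76 × 9.8 = 7.448 m/s².
Reaction distance = 26.1111 × 1.7 = 44.389 m.
Braking distance = v²/(2a) = 681.790 / 14.896 = 45.770 m.
Total stopping distance = 44.389 + 45.770 = 90.159 m, vs 76 m available — it cannot stop in time and overshoots by 90.159 − 76 = 14.159 m.

No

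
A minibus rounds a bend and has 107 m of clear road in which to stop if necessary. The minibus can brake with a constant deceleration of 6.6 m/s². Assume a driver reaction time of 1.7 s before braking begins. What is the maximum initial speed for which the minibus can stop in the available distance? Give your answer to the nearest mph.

Maximum speed ≈ 63 mph

Stopping distance: v·t_r + v²/(2a) = 107 with t_r = 1.7 s and a = 6.600 m/s².
So v² + 22.440 v − 1412.40 = 0.
Positive root: v = −a·t_r + √((a·t_r)² + 2a·d) = −11.220 + √(125.888 + 1412.40) = 28.0010 m/s.
28.0010 m/s ÷ 0.44704 = 62.636 mph.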